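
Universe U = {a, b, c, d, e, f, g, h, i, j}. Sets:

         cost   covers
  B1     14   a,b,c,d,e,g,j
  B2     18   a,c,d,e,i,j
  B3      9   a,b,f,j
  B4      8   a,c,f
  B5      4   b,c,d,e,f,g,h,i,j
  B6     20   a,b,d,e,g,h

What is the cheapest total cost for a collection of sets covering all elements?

12

B4, B5 cover every element at cost 8 + 4 = 12.
Any cover uses at least 2 sets; among all covering selections none totals below 12.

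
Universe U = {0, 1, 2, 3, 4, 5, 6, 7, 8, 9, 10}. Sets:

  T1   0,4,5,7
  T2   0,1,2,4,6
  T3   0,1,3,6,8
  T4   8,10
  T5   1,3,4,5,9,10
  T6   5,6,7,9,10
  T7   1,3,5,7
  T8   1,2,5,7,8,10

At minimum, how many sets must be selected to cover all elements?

3

T2, T3, T6 together cover {0, 1, 2, 3, 4, 5, 6, 7, 8, 9, 10} — every element.
No 2 of the 8 sets cover everything (all 28 pairs fall short), so 3 is minimum.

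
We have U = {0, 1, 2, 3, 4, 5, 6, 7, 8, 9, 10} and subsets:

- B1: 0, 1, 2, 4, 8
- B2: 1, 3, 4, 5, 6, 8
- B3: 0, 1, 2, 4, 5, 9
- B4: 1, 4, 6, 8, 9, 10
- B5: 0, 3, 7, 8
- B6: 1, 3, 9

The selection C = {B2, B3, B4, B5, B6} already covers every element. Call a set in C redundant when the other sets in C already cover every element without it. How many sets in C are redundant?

2

Drop B2: the rest still cover every element — redundant.
Drop B3: 2 uncovered — not redundant.
Drop B4: 10 uncovered — not redundant.
Drop B5: 7 uncovered — not redundant.
Drop B6: the rest still cover every element — redundant.
2 redundant: B2, B6.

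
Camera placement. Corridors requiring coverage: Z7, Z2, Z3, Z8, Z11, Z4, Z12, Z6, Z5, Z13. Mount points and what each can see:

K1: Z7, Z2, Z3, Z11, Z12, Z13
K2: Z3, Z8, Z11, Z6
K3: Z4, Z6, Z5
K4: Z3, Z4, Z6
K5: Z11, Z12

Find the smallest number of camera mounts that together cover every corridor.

3

K1, K2, K3 together cover {Z7, Z2, Z3, Z8, Z11, Z4, Z12, Z6, Z5, Z13} — every corridor.
No 2 of the 5 camera mounts cover everything (all 10 pairs fall short), so 3 is minimum.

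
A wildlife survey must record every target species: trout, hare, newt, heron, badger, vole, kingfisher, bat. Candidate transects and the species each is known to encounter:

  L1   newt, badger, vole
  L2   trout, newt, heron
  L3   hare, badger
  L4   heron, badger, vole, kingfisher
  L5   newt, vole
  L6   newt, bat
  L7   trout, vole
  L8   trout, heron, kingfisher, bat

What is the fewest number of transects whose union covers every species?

3

L1, L3, L8 together cover {trout, hare, newt, heron, badger, vole, kingfisher, bat} — every species.
No 2 of the 8 transects cover everything (all 28 pairs fall short), so 3 is minimum.
Greedy (largest uncovered first) would take L4, L2, L3, L6 — 4 transects — but 3 suffice.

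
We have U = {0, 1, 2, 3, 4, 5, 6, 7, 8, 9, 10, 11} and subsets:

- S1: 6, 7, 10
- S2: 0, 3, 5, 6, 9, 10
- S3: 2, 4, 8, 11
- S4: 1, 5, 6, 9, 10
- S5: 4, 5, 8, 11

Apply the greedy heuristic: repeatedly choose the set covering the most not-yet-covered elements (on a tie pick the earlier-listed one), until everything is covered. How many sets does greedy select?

Pick 1: S2 covers 6 new elements (0, 3, 5, 6, 9, 10).
Pick 2: S3 covers 4 new elements (2, 4, 8, 11).
Pick 3: S1 covers 1 new elements (7).
Pick 4: S4 covers 1 new elements (1).
Greedy uses 4 sets.

4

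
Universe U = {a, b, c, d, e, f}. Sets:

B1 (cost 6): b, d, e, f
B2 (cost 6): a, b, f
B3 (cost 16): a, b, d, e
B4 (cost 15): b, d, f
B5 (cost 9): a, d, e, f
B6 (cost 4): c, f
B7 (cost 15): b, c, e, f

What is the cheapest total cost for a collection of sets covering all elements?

B1, B2, B6 cover every element at cost 6 + 6 + 4 = 16.
Any cover uses at least 2 sets; among all covering selections none totals below 16.

16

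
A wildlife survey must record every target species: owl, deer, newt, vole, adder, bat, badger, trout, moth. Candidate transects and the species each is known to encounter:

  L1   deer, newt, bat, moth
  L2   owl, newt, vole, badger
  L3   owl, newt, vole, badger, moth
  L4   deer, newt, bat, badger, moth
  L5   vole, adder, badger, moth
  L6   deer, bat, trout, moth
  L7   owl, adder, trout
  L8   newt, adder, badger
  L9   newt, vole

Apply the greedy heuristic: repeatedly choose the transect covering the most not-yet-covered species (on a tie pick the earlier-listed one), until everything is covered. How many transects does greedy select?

Pick 1: L3 covers 5 new species (owl, newt, vole, badger, moth).
Pick 2: L6 covers 3 new species (deer, bat, trout).
Pick 3: L5 covers 1 new species (adder).
Greedy uses 3 transects.

3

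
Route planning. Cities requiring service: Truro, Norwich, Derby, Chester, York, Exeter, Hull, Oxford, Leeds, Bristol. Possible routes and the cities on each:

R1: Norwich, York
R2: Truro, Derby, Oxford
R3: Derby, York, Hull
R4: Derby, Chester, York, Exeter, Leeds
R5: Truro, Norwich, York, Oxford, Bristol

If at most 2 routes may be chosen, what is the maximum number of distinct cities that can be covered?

9

Choosing R4, R5 covers {Truro, Norwich, Derby, Chester, York, Exeter, Oxford, Leeds, Bristol} — 9 cities.
No choice of 2 routes does better; here Hull is left uncovered.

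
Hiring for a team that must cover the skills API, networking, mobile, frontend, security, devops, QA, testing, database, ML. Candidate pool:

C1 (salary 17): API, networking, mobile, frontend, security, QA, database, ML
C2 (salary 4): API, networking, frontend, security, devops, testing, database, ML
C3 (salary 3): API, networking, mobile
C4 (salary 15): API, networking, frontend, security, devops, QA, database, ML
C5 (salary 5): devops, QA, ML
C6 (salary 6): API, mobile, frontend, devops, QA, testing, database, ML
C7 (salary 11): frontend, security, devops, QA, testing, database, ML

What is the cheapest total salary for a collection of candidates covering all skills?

C2, C6 cover every skill at salary 4 + 6 = 10.
Any cover uses at least 2 candidates; among all covering selections none totals below 10.
Greedy by coverage-per-salary would pick C2, C3, C5 for 12 — worse than the optimum 10.

10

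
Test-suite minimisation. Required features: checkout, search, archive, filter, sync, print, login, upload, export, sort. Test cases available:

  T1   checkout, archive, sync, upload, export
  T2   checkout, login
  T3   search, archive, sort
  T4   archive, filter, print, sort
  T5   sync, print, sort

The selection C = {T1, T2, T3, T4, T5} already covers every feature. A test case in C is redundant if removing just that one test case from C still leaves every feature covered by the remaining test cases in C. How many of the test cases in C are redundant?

1

Drop T1: upload, export uncovered — not redundant.
Drop T2: login uncovered — not redundant.
Drop T3: search uncovered — not redundant.
Drop T4: filter uncovered — not redundant.
Drop T5: the rest still cover every feature — redundant.
1 redundant: T5.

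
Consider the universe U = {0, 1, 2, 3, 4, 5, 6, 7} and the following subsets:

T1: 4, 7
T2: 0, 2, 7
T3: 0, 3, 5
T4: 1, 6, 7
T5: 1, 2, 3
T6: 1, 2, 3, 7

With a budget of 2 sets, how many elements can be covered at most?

Choosing T3, T4 covers {0, 1, 3, 5, 6, 7} — 6 elements.
No choice of 2 sets does better; here 2, 4 are left uncovered.

6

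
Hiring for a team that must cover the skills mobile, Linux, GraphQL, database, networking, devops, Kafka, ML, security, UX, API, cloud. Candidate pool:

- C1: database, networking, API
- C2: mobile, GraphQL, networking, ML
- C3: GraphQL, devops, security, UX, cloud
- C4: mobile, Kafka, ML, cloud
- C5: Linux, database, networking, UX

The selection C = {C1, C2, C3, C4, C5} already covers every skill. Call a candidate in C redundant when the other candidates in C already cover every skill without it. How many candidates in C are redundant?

Drop C1: API uncovered — not redundant.
Drop C2: the rest still cover every skill — redundant.
Drop C3: devops, security uncovered — not redundant.
Drop C4: Kafka uncovered — not redundant.
Drop C5: Linux uncovered — not redundant.
1 redundant: C2.

1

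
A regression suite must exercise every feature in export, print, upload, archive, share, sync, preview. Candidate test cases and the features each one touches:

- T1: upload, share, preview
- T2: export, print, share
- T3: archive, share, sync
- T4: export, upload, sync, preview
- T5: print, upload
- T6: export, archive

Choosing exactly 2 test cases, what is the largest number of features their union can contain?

Choosing T2, T4 covers {export, print, upload, share, sync, preview} — 6 features.
No choice of 2 test cases does better; here archive is left uncovered.

6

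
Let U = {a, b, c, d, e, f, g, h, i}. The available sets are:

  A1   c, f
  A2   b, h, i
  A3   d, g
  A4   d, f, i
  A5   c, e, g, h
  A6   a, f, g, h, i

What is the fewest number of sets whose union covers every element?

A2, A3, A5, A6 together cover {a, b, c, d, e, f, g, h, i} — every element.
No 3 of the 6 sets cover everything (all 20 triples fall short), so 4 is minimum.

4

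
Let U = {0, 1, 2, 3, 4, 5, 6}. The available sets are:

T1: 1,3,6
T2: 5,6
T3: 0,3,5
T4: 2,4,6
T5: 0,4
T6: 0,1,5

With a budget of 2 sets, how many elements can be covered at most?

6

Choosing T3, T4 covers {0, 2, 3, 4, 5, 6} — 6 elements.
No choice of 2 sets does better; here 1 is left uncovered.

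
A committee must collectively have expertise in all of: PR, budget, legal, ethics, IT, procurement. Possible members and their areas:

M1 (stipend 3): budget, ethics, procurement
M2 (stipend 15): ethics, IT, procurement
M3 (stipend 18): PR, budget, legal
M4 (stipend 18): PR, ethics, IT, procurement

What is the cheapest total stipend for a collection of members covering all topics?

33

M2, M3 cover every topic at stipend 15 + 18 = 33.
Any cover uses at least 2 members; among all covering selections none totals below 33.
Greedy by coverage-per-stipend would pick M1, M3, M2 for 36 — worse than the optimum 33.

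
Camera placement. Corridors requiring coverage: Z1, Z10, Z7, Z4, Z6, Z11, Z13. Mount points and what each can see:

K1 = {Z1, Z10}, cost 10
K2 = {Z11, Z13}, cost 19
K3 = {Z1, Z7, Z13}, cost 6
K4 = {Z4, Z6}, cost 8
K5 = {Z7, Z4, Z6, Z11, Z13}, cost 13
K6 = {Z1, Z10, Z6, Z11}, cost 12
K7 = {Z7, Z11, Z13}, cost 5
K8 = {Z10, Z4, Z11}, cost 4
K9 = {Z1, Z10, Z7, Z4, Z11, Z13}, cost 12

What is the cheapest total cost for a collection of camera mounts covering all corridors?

18

K3, K4, K8 cover every corridor at cost 6 + 8 + 4 = 18.
Any cover uses at least 2 camera mounts; among all covering selections none totals below 18.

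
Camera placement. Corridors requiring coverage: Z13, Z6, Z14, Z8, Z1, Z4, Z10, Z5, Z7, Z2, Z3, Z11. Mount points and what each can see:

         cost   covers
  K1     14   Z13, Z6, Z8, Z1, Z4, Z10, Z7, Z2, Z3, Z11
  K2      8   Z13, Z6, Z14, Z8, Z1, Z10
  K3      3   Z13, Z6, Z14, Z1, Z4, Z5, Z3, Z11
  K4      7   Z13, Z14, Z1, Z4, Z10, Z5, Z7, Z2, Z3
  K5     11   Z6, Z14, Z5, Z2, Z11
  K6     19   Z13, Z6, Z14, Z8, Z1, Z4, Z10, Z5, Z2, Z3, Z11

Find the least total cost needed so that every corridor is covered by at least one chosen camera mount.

17

K1, K3 cover every corridor at cost 14 + 3 = 17.
Any cover uses at least 2 camera mounts; among all covering selections none totals below 17.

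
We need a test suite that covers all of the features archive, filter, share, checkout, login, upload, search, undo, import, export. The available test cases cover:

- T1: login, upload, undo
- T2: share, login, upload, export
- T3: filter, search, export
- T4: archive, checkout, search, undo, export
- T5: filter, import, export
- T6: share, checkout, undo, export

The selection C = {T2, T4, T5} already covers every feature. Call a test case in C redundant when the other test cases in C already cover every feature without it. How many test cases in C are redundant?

0

Drop T2: share, login, upload uncovered — not redundant.
Drop T4: archive, checkout, search, undo uncovered — not redundant.
Drop T5: filter, import uncovered — not redundant.
None of the test cases in C is redundant.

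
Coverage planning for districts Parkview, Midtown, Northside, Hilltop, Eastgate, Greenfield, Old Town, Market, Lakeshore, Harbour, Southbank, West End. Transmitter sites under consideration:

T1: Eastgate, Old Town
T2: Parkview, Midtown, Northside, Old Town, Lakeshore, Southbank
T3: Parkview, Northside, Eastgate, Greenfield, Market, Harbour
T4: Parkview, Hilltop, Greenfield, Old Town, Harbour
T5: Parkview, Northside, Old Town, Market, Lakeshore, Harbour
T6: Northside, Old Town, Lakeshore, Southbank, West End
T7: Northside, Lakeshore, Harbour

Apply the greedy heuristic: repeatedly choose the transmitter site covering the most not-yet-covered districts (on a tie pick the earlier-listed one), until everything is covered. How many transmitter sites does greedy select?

4

Pick 1: T2 covers 6 new districts (Parkview, Midtown, Northside, Old Town, Lakeshore, Southbank).
Pick 2: T3 covers 4 new districts (Eastgate, Greenfield, Market, Harbour).
Pick 3: T4 covers 1 new districts (Hilltop).
Pick 4: T6 covers 1 new districts (West End).
Greedy uses 4 transmitter sites.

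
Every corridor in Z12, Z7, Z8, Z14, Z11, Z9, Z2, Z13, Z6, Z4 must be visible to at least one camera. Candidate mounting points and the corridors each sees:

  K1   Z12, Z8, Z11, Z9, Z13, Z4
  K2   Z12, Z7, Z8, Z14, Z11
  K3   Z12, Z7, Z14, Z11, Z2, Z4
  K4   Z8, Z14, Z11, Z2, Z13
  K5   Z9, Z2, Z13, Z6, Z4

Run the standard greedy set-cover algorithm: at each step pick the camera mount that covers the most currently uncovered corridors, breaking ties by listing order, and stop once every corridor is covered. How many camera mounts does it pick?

Pick 1: K1 covers 6 new corridors (Z12, Z8, Z11, Z9, Z13, Z4).
Pick 2: K3 covers 3 new corridors (Z7, Z14, Z2).
Pick 3: K5 covers 1 new corridors (Z6).
Greedy uses 3 camera mounts. (The true minimum is 2.)

3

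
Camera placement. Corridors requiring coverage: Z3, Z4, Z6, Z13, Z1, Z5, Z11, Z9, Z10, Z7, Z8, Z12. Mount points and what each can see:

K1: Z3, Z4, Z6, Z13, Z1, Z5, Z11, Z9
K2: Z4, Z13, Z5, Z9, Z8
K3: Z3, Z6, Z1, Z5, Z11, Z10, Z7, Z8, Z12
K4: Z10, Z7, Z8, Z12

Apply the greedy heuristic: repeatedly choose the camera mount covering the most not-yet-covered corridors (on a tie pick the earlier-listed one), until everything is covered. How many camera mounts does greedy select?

2

Pick 1: K3 covers 9 new corridors (Z3, Z6, Z1, Z5, Z11, Z10, Z7, Z8, Z12).
Pick 2: K1 covers 3 new corridors (Z4, Z13, Z9).
Greedy uses 2 camera mounts.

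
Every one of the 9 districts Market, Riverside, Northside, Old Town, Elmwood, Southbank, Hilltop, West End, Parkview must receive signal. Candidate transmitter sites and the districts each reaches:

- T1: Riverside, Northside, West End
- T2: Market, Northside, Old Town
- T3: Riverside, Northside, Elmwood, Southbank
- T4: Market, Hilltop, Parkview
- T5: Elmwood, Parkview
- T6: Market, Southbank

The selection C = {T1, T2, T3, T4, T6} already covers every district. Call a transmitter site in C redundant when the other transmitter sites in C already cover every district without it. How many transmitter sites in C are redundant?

Drop T1: West End uncovered — not redundant.
Drop T2: Old Town uncovered — not redundant.
Drop T3: Elmwood uncovered — not redundant.
Drop T4: Hilltop, Parkview uncovered — not redundant.
Drop T6: the rest still cover every district — redundant.
1 redundant: T6.

1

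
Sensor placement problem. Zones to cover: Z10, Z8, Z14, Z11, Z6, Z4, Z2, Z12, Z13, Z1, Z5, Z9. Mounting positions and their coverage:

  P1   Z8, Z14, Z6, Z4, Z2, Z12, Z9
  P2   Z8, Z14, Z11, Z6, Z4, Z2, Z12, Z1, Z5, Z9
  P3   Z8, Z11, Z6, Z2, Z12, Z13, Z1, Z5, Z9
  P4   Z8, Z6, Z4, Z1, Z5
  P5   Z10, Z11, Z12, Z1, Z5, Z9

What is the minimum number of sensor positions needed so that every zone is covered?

P1, P3, P5 together cover {Z10, Z8, Z14, Z11, Z6, Z4, Z2, Z12, Z13, Z1, Z5, Z9} — every zone.
No 2 of the 5 sensor positions cover everything (all 10 pairs fall short), so 3 is minimum.

3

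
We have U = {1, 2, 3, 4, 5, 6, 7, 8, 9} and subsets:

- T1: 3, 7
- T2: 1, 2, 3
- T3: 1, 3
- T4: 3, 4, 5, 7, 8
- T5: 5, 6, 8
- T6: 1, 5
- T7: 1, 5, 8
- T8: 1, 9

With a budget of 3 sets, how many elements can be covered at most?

Choosing T2, T4, T5 covers {1, 2, 3, 4, 5, 6, 7, 8} — 8 elements.
No choice of 3 sets does better; here 9 is left uncovered.

8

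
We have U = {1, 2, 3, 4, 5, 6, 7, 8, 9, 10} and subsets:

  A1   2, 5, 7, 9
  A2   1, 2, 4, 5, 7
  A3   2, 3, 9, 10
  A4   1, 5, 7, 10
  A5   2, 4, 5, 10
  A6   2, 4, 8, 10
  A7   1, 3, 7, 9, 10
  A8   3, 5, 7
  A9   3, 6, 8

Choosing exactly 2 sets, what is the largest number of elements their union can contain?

Choosing A2, A3 covers {1, 2, 3, 4, 5, 7, 9, 10} — 8 elements.
No choice of 2 sets does better; here 6, 8 are left uncovered.

8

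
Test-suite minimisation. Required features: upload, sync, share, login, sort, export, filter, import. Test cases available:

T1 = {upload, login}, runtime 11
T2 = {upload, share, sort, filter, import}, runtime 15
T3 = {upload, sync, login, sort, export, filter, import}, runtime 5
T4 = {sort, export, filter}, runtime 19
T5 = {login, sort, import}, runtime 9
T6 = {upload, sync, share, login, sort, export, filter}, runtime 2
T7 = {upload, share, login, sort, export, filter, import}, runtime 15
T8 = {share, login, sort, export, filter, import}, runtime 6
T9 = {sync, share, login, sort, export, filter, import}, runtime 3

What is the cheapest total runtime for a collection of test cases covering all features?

5

T6, T9 cover every feature at runtime 2 + 3 = 5.
Any cover uses at least 2 test cases; among all covering selections none totals below 5.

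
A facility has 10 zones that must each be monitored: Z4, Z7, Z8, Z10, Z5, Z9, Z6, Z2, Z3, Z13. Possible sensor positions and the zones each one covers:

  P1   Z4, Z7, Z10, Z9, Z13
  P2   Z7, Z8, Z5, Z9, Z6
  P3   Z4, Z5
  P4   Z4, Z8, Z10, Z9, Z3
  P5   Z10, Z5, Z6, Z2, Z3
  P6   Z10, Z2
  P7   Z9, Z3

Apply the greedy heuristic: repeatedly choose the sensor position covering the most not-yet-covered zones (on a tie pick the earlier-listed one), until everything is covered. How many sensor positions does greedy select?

3

Pick 1: P1 covers 5 new zones (Z4, Z7, Z10, Z9, Z13).
Pick 2: P5 covers 4 new zones (Z5, Z6, Z2, Z3).
Pick 3: P2 covers 1 new zones (Z8).
Greedy uses 3 sensor positions.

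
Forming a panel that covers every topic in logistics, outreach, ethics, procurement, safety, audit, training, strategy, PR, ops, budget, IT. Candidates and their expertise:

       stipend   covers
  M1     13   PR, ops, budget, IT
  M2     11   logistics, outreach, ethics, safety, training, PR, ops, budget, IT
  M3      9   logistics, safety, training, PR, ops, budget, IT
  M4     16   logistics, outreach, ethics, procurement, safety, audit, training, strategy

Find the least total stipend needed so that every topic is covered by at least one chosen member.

M3, M4 cover every topic at stipend 9 + 16 = 25.
Any cover uses at least 2 members; among all covering selections none totals below 25.

25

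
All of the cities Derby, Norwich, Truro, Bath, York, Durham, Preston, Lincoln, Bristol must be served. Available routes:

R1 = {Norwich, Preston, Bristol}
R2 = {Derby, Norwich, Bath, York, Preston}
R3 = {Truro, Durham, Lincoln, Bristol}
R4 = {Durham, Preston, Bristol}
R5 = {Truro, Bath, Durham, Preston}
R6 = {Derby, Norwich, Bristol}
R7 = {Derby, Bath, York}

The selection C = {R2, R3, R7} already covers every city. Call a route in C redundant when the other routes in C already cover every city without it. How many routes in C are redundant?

1

Drop R2: Norwich, Preston uncovered — not redundant.
Drop R3: Truro, Durham, Lincoln, Bristol uncovered — not redundant.
Drop R7: the rest still cover every city — redundant.
1 redundant: R7.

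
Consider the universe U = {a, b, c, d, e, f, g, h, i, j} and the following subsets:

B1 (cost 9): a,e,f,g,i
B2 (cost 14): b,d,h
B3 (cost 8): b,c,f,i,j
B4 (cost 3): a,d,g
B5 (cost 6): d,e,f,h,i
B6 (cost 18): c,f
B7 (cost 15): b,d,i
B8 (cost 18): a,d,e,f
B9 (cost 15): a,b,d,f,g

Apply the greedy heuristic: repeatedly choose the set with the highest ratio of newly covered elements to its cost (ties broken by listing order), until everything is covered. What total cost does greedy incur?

Pick 1: B4 adds 3 new (a, d, g) at cost 3 (ratio 3/3).
Pick 2: B5 adds 4 new (e, f, h, i) at cost 6 (ratio 4/6).
Pick 3: B3 adds 3 new (b, c, j) at cost 8 (ratio 3/8).
Greedy total cost: 3 + 6 + 8 = 17.

17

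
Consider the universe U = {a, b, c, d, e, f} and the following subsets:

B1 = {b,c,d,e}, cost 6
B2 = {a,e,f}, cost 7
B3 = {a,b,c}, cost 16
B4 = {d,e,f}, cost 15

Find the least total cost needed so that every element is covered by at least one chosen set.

B1, B2 cover every element at cost 6 + 7 = 13.
Any cover uses at least 2 sets; among all covering selections none totals below 13.

13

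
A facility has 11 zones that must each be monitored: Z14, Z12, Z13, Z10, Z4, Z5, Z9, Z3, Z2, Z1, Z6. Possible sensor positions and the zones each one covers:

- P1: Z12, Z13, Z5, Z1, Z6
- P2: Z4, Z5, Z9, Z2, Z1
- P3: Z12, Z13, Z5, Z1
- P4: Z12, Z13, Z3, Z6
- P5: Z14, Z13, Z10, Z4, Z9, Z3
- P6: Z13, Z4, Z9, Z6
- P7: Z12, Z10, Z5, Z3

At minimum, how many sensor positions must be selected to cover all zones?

3

P1, P2, P5 together cover {Z14, Z12, Z13, Z10, Z4, Z5, Z9, Z3, Z2, Z1, Z6} — every zone.
No 2 of the 7 sensor positions cover everything (all 21 pairs fall short), so 3 is minimum.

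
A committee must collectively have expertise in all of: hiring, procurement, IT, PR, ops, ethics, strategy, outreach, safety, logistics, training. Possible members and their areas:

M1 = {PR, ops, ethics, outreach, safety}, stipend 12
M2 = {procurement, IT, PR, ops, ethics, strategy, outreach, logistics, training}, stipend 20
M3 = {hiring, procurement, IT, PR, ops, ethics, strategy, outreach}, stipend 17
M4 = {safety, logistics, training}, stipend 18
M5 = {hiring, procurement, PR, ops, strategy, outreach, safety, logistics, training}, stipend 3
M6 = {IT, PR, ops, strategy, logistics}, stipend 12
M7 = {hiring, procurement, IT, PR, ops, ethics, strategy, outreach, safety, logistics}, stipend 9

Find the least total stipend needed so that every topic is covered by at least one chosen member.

M5, M7 cover every topic at stipend 3 + 9 = 12.
Any cover uses at least 2 members; among all covering selections none totals below 12.

12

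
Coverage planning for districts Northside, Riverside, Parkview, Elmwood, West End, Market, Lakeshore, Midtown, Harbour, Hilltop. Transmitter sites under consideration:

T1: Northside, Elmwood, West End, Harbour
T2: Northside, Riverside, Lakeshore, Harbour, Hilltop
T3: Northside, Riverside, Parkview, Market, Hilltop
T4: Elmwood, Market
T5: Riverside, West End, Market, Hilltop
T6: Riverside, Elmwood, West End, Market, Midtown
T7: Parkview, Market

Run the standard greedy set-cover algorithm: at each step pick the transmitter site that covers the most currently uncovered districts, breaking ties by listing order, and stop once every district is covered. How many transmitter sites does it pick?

Pick 1: T2 covers 5 new districts (Northside, Riverside, Lakeshore, Harbour, Hilltop).
Pick 2: T6 covers 4 new districts (Elmwood, West End, Market, Midtown).
Pick 3: T3 covers 1 new districts (Parkview).
Greedy uses 3 transmitter sites.

3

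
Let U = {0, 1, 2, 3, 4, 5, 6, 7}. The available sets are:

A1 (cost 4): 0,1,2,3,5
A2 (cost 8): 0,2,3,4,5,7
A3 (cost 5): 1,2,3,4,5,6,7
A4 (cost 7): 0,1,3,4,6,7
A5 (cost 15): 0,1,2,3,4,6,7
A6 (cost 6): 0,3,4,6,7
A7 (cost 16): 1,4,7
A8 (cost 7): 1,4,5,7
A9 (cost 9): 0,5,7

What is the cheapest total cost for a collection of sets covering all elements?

A1, A3 cover every element at cost 4 + 5 = 9.
Any cover uses at least 2 sets; among all covering selections none totals below 9.

9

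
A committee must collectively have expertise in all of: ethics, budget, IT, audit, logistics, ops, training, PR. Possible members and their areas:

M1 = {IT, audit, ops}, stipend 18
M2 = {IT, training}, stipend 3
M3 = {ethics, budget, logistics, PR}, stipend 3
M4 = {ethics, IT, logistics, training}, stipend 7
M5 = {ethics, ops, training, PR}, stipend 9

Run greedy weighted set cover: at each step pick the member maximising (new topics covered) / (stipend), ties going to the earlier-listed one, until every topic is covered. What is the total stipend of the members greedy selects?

Pick 1: M3 adds 4 new (ethics, budget, logistics, PR) at stipend 3 (ratio 4/3).
Pick 2: M2 adds 2 new (IT, training) at stipend 3 (ratio 2/3).
Pick 3: M1 adds 2 new (audit, ops) at stipend 18 (ratio 2/18).
Greedy total stipend: 3 + 3 + 18 = 24.

24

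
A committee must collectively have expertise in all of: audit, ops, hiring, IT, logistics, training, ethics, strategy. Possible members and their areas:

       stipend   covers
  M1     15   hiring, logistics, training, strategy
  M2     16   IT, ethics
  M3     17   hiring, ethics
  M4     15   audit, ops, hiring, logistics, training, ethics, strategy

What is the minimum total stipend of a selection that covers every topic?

31

M2, M4 cover every topic at stipend 16 + 15 = 31.
Any cover uses at least 2 members; among all covering selections none totals below 31.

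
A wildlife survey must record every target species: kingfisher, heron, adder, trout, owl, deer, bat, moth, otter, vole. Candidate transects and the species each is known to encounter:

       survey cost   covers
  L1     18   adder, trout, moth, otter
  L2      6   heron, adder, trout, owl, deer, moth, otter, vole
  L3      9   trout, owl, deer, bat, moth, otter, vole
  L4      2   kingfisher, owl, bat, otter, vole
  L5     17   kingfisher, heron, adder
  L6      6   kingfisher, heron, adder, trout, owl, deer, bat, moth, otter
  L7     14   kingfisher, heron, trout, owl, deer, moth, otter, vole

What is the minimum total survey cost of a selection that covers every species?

L2, L4 cover every species at survey cost 6 + 2 = 8.
Any cover uses at least 2 transects; among all covering selections none totals below 8.

8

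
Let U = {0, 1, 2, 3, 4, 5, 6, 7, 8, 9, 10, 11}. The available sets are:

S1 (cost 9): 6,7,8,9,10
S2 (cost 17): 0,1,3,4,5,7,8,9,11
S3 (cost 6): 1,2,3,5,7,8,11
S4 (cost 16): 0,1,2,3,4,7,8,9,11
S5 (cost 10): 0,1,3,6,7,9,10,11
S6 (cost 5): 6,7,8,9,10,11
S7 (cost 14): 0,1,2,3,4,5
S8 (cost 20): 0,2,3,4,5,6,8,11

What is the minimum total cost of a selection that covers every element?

19

S6, S7 cover every element at cost 5 + 14 = 19.
Any cover uses at least 2 sets; among all covering selections none totals below 19.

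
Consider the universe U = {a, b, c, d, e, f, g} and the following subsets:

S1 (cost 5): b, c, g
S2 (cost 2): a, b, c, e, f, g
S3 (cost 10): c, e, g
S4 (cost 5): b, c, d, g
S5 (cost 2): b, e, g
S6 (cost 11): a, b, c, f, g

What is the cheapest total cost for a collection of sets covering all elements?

7

S2, S4 cover every element at cost 2 + 5 = 7.
Any cover uses at least 2 sets; among all covering selections none totals below 7.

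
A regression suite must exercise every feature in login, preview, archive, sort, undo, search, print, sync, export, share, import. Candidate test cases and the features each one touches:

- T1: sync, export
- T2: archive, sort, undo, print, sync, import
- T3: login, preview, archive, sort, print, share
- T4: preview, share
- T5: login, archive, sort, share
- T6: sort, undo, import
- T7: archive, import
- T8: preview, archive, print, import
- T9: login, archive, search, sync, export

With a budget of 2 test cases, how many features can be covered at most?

Choosing T2, T3 covers {login, preview, archive, sort, undo, print, sync, share, import} — 9 features.
No choice of 2 test cases does better; here search, export are left uncovered.

9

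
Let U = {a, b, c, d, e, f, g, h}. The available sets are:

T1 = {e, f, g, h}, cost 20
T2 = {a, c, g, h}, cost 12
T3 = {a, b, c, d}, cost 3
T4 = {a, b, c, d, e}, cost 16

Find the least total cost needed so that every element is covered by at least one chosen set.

T1, T3 cover every element at cost 20 + 3 = 23.
Any cover uses at least 2 sets; among all covering selections none totals below 23.

23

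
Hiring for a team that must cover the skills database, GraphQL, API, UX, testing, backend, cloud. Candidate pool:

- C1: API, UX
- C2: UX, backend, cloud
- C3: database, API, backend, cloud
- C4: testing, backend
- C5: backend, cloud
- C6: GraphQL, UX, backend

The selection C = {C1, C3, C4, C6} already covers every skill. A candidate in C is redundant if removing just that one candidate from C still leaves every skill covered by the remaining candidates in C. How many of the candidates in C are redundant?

1

Drop C1: the rest still cover every skill — redundant.
Drop C3: database, cloud uncovered — not redundant.
Drop C4: testing uncovered — not redundant.
Drop C6: GraphQL uncovered — not redundant.
1 redundant: C1.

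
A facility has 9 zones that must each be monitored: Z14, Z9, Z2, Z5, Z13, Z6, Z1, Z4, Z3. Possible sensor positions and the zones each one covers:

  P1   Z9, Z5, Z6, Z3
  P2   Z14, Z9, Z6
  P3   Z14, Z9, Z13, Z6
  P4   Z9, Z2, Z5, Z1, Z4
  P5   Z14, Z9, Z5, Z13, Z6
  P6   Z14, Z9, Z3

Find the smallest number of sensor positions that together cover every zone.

3

P1, P3, P4 together cover {Z14, Z9, Z2, Z5, Z13, Z6, Z1, Z4, Z3} — every zone.
No 2 of the 6 sensor positions cover everything (all 15 pairs fall short), so 3 is minimum.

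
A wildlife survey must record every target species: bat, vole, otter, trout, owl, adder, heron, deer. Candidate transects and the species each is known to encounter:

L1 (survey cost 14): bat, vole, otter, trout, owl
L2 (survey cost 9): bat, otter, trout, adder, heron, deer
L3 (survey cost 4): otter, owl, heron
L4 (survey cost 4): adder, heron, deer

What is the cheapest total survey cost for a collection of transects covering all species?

18

L1, L4 cover every species at survey cost 14 + 4 = 18.
Any cover uses at least 2 transects; among all covering selections none totals below 18.
Greedy by coverage-per-survey cost would pick L3, L4, L2, L1 for 31 — worse than the optimum 18.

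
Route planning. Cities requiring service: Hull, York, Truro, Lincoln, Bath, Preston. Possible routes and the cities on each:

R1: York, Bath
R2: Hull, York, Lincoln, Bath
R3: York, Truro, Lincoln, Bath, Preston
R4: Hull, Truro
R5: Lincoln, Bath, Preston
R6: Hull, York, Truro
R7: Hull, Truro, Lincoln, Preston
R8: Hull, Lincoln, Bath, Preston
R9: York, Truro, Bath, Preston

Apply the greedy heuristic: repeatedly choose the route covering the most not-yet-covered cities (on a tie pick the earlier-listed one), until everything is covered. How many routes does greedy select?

2

Pick 1: R3 covers 5 new cities (York, Truro, Lincoln, Bath, Preston).
Pick 2: R2 covers 1 new cities (Hull).
Greedy uses 2 routes.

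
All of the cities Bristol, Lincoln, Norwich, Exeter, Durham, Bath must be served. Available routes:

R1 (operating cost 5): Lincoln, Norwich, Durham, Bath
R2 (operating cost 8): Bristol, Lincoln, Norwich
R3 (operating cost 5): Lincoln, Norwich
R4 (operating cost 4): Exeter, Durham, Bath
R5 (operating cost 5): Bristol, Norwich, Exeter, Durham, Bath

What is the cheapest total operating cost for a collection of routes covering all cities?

R1, R5 cover every city at operating cost 5 + 5 = 10.
Any cover uses at least 2 routes; among all covering selections none totals below 10.

10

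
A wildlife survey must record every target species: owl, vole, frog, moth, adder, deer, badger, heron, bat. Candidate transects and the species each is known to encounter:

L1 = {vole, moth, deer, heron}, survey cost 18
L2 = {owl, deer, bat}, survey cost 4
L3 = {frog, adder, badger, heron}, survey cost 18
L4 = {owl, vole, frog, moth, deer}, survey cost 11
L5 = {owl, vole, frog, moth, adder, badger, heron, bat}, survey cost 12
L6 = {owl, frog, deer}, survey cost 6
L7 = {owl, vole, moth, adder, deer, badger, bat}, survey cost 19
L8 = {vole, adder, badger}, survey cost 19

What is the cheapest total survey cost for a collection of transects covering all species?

16

L2, L5 cover every species at survey cost 4 + 12 = 16.
Any cover uses at least 2 transects; among all covering selections none totals below 16.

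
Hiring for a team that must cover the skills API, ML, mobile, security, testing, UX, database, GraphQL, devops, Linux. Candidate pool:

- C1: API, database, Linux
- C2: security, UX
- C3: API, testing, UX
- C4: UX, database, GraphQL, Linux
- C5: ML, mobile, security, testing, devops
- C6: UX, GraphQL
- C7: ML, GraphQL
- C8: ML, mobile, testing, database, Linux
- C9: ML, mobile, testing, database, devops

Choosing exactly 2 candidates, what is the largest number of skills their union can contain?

Choosing C4, C5 covers {ML, mobile, security, testing, UX, database, GraphQL, devops, Linux} — 9 skills.
No choice of 2 candidates does better; here API is left uncovered.

9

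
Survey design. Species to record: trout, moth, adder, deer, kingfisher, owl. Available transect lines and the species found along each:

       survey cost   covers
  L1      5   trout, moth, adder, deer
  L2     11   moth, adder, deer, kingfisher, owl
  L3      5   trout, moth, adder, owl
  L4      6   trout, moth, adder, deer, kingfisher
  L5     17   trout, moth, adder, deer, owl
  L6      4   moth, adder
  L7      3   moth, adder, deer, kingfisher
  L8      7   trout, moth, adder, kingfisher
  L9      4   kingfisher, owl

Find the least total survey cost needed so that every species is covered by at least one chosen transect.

L3, L7 cover every species at survey cost 5 + 3 = 8.
Any cover uses at least 2 transects; among all covering selections none totals below 8.

8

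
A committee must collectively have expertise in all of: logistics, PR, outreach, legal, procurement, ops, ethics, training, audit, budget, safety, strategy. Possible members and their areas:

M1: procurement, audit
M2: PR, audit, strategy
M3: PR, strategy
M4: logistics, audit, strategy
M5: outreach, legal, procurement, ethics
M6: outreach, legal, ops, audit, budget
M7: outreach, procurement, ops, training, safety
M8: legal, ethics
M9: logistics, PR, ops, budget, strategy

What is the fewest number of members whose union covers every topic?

M1, M5, M7, M9 together cover {logistics, PR, outreach, legal, procurement, ops, ethics, training, audit, budget, safety, strategy} — every topic.
No 3 of the 9 members cover everything (all 84 triples fall short), so 4 is minimum.

4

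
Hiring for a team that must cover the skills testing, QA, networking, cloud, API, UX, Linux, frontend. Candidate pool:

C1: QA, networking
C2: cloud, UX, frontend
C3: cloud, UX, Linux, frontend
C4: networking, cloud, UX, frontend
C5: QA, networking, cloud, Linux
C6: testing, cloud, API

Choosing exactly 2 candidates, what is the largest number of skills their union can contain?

Choosing C1, C3 covers {QA, networking, cloud, UX, Linux, frontend} — 6 skills.
No choice of 2 candidates does better; here testing, API are left uncovered.

6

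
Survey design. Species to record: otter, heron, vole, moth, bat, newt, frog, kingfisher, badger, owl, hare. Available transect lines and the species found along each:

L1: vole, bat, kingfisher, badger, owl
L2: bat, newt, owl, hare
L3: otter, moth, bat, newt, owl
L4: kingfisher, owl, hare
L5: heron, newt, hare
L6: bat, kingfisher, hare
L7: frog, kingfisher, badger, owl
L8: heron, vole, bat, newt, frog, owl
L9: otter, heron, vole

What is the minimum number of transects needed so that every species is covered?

4

L1, L2, L3, L8 together cover {otter, heron, vole, moth, bat, newt, frog, kingfisher, badger, owl, hare} — every species.
No 3 of the 9 transects cover everything (all 84 triples fall short), so 4 is minimum.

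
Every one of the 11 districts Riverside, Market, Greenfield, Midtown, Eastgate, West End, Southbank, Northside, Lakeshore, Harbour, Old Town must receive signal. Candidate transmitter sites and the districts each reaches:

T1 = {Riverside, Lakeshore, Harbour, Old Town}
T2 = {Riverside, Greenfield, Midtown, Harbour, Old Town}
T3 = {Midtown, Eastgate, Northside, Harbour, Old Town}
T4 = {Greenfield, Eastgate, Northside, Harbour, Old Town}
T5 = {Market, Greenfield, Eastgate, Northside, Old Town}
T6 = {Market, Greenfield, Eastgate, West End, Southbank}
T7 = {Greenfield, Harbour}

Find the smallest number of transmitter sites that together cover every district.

T1, T3, T6 together cover {Riverside, Market, Greenfield, Midtown, Eastgate, West End, Southbank, Northside, Lakeshore, Harbour, Old Town} — every district.
No 2 of the 7 transmitter sites cover everything (all 21 pairs fall short), so 3 is minimum.
Greedy (largest uncovered first) would take T2, T6, T1, T3 — 4 transmitter sites — but 3 suffice.

3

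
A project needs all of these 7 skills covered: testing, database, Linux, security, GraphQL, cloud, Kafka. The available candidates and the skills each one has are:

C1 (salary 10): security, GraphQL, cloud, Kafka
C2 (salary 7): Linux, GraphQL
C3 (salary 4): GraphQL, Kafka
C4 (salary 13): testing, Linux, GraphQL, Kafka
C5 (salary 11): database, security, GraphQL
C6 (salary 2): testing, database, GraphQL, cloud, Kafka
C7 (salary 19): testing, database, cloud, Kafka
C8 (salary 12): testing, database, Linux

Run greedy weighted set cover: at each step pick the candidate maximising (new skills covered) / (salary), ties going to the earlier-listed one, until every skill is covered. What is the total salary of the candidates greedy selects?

Pick 1: C6 adds 5 new (testing, database, GraphQL, cloud, Kafka) at salary 2 (ratio 5/2).
Pick 2: C2 adds 1 new (Linux) at salary 7 (ratio 1/7).
Pick 3: C1 adds 1 new (security) at salary 10 (ratio 1/10).
Greedy total salary: 2 + 7 + 10 = 19.

19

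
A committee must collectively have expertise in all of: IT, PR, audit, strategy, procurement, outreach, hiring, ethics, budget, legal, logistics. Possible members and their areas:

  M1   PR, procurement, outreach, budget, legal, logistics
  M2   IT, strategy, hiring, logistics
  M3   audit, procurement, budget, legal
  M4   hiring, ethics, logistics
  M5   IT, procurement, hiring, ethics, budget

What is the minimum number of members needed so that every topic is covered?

4

M1, M2, M3, M4 together cover {IT, PR, audit, strategy, procurement, outreach, hiring, ethics, budget, legal, logistics} — every topic.
No 3 of the 5 members cover everything (all 10 triples fall short), so 4 is minimum.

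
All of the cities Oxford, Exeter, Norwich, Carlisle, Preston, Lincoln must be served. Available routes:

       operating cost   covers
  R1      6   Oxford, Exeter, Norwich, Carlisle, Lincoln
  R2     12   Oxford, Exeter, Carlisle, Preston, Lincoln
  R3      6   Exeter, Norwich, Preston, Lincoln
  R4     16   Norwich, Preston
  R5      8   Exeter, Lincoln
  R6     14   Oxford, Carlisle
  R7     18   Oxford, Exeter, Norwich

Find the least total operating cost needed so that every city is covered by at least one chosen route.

R1, R3 cover every city at operating cost 6 + 6 = 12.
Any cover uses at least 2 routes; among all covering selections none totals below 12.

12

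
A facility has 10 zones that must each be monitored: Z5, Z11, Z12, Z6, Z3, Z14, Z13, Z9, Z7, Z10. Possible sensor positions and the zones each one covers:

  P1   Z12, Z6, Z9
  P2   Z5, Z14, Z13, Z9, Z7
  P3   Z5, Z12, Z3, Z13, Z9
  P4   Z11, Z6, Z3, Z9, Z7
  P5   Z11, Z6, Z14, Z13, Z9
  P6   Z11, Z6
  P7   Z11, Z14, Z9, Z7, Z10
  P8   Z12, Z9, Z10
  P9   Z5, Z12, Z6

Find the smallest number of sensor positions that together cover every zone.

P1, P3, P7 together cover {Z5, Z11, Z12, Z6, Z3, Z14, Z13, Z9, Z7, Z10} — every zone.
No 2 of the 9 sensor positions cover everything (all 36 pairs fall short), so 3 is minimum.

3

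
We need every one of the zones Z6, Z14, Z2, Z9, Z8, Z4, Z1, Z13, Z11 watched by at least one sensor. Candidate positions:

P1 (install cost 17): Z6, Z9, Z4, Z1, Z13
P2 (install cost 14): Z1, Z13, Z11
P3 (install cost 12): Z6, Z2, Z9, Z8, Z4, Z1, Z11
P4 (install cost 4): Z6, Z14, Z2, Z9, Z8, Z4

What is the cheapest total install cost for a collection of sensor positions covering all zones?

18

P2, P4 cover every zone at install cost 14 + 4 = 18.
Any cover uses at least 2 sensor positions; among all covering selections none totals below 18.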